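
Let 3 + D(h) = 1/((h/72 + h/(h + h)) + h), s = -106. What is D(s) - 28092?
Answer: -108193881/3851 ≈ -28095.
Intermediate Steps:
D(h) = -3 + 1/(½ + 73*h/72) (D(h) = -3 + 1/((h/72 + h/(h + h)) + h) = -3 + 1/((h*(1/72) + h/((2*h))) + h) = -3 + 1/((h/72 + h*(1/(2*h))) + h) = -3 + 1/((h/72 + ½) + h) = -3 + 1/((½ + h/72) + h) = -3 + 1/(½ + 73*h/72))
D(s) - 28092 = 3*(-12 - 73*(-106))/(36 + 73*(-106)) - 28092 = 3*(-12 + 7738)/(36 - 7738) - 28092 = 3*7726/(-7702) - 28092 = 3*(-1/7702)*7726 - 28092 = -11589/3851 - 28092 = -108193881/3851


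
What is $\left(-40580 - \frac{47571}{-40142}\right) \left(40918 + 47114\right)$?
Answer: $- \frac{71698313352624}{20071} \approx -3.5722 \cdot 10^{9}$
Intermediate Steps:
$\left(-40580 - \frac{47571}{-40142}\right) \left(40918 + 47114\right) = \left(-40580 - - \frac{47571}{40142}\right) 88032 = \left(-40580 + \frac{47571}{40142}\right) 88032 = \left(- \frac{1628914789}{40142}\right) 88032 = - \frac{71698313352624}{20071}$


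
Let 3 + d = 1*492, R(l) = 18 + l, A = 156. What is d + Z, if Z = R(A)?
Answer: 663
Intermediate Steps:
Z = 174 (Z = 18 + 156 = 174)
d = 489 (d = -3 + 1*492 = -3 + 492 = 489)
d + Z = 489 + 174 = 663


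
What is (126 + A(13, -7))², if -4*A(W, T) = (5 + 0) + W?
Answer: 59049/4 ≈ 14762.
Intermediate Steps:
A(W, T) = -5/4 - W/4 (A(W, T) = -((5 + 0) + W)/4 = -(5 + W)/4 = -5/4 - W/4)
(126 + A(13, -7))² = (126 + (-5/4 - ¼*13))² = (126 + (-5/4 - 13/4))² = (126 - 9/2)² = (243/2)² = 59049/4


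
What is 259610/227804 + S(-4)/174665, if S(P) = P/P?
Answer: 22672504227/19894692830 ≈ 1.1396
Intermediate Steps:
S(P) = 1
259610/227804 + S(-4)/174665 = 259610/227804 + 1/174665 = 259610*(1/227804) + 1*(1/174665) = 129805/113902 + 1/174665 = 22672504227/19894692830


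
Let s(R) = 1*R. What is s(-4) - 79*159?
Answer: -12565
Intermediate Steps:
s(R) = R
s(-4) - 79*159 = -4 - 79*159 = -4 - 12561 = -12565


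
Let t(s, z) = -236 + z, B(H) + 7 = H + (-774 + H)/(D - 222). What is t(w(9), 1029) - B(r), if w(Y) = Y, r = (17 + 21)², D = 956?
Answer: -236683/367 ≈ -644.91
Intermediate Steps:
r = 1444 (r = 38² = 1444)
B(H) = -2956/367 + 735*H/734 (B(H) = -7 + (H + (-774 + H)/(956 - 222)) = -7 + (H + (-774 + H)/734) = -7 + (H + (-774 + H)*(1/734)) = -7 + (H + (-387/367 + H/734)) = -7 + (-387/367 + 735*H/734) = -2956/367 + 735*H/734)
t(w(9), 1029) - B(r) = (-236 + 1029) - (-2956/367 + (735/734)*1444) = 793 - (-2956/367 + 530670/367) = 793 - 1*527714/367 = 793 - 527714/367 = -236683/367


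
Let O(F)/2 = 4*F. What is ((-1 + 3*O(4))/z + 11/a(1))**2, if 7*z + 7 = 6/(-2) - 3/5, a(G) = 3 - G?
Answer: 36808489/11236 ≈ 3275.9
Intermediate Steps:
O(F) = 8*F (O(F) = 2*(4*F) = 8*F)
z = -53/35 (z = -1 + (6/(-2) - 3/5)/7 = -1 + (6*(-1/2) - 3*1/5)/7 = -1 + (-3 - 3/5)/7 = -1 + (1/7)*(-18/5) = -1 - 18/35 = -53/35 ≈ -1.5143)
((-1 + 3*O(4))/z + 11/a(1))**2 = ((-1 + 3*(8*4))/(-53/35) + 11/(3 - 1*1))**2 = ((-1 + 3*32)*(-35/53) + 11/(3 - 1))**2 = ((-1 + 96)*(-35/53) + 11/2)**2 = (95*(-35/53) + 11*(1/2))**2 = (-3325/53 + 11/2)**2 = (-6067/106)**2 = 36808489/11236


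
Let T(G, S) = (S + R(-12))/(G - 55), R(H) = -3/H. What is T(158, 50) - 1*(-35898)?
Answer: 14790177/412 ≈ 35899.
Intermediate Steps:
T(G, S) = (1/4 + S)/(-55 + G) (T(G, S) = (S - 3/(-12))/(G - 55) = (S - 3*(-1/12))/(-55 + G) = (S + 1/4)/(-55 + G) = (1/4 + S)/(-55 + G))
T(158, 50) - 1*(-35898) = (1/4 + 50)/(-55 + 158) - 1*(-35898) = (201/4)/103 + 35898 = (1/103)*(201/4) + 35898 = 201/412 + 35898 = 14790177/412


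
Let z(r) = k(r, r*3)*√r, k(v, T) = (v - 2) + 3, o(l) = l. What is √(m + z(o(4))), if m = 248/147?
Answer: √5154/21 ≈ 3.4186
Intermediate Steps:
m = 248/147 (m = 248*(1/147) = 248/147 ≈ 1.6871)
k(v, T) = 1 + v (k(v, T) = (-2 + v) + 3 = 1 + v)
z(r) = √r*(1 + r) (z(r) = (1 + r)*√r = √r*(1 + r))
√(m + z(o(4))) = √(248/147 + √4*(1 + 4)) = √(248/147 + 2*5) = √(248/147 + 10) = √(1718/147) = √5154/21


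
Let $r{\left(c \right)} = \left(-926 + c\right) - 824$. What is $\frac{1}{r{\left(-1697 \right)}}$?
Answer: $- \frac{1}{3447} \approx -0.00029011$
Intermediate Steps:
$r{\left(c \right)} = -1750 + c$
$\frac{1}{r{\left(-1697 \right)}} = \frac{1}{-1750 - 1697} = \frac{1}{-3447} = - \frac{1}{3447}$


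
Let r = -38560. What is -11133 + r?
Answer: -49693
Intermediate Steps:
-11133 + r = -11133 - 38560 = -49693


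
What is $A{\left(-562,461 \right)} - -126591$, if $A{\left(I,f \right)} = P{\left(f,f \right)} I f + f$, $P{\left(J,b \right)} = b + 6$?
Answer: $-120864242$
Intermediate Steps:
$P{\left(J,b \right)} = 6 + b$
$A{\left(I,f \right)} = f + I f \left(6 + f\right)$ ($A{\left(I,f \right)} = \left(6 + f\right) I f + f = I \left(6 + f\right) f + f = I f \left(6 + f\right) + f = f + I f \left(6 + f\right)$)
$A{\left(-562,461 \right)} - -126591 = 461 \left(1 - 562 \left(6 + 461\right)\right) - -126591 = 461 \left(1 - 262454\right) + 126591 = 461 \left(-262453\right) + 126591 = -120990833 + 126591 = -120864242$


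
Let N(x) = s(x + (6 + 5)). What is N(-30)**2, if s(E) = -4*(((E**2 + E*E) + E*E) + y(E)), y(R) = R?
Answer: 18113536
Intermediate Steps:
s(E) = -12*E**2 - 4*E (s(E) = -4*(((E**2 + E*E) + E*E) + E) = -4*(((E**2 + E**2) + E**2) + E) = -4*((2*E**2 + E**2) + E) = -4*(3*E**2 + E) = -4*(E + 3*E**2) = -12*E**2 - 4*E)
N(x) = 4*(-34 - 3*x)*(11 + x) (N(x) = 4*(x + (6 + 5))*(-1 - 3*(x + (6 + 5))) = 4*(x + 11)*(-1 - 3*(x + 11)) = 4*(11 + x)*(-1 - 3*(11 + x)) = 4*(11 + x)*(-1 + (-33 - 3*x)) = 4*(11 + x)*(-34 - 3*x) = 4*(-34 - 3*x)*(11 + x))
N(-30)**2 = (-1496 - 268*(-30) - 12*(-30)**2)**2 = (-1496 + 8040 - 12*900)**2 = (-1496 + 8040 - 10800)**2 = (-4256)**2 = 18113536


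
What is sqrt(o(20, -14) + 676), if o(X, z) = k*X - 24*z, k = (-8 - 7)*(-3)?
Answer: 2*sqrt(478) ≈ 43.726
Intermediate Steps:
k = 45 (k = -15*(-3) = 45)
o(X, z) = -24*z + 45*X (o(X, z) = 45*X - 24*z = -24*z + 45*X)
sqrt(o(20, -14) + 676) = sqrt((-24*(-14) + 45*20) + 676) = sqrt((336 + 900) + 676) = sqrt(1236 + 676) = sqrt(1912) = 2*sqrt(478)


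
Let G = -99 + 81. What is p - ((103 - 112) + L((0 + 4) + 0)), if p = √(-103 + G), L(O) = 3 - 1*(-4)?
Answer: 2 + 11*I ≈ 2.0 + 11.0*I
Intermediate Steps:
L(O) = 7 (L(O) = 3 + 4 = 7)
G = -18
p = 11*I (p = √(-103 - 18) = √(-121) = 11*I ≈ 11.0*I)
p - ((103 - 112) + L((0 + 4) + 0)) = 11*I - ((103 - 112) + 7) = 11*I - (-9 + 7) = 11*I - 1*(-2) = 11*I + 2 = 2 + 11*I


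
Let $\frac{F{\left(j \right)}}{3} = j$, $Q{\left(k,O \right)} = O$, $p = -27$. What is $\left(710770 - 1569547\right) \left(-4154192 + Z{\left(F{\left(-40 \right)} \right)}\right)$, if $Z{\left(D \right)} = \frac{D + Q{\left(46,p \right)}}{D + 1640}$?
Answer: $\frac{5422637431879899}{1520} \approx 3.5675 \cdot 10^{12}$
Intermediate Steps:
$F{\left(j \right)} = 3 j$
$Z{\left(D \right)} = \frac{-27 + D}{1640 + D}$ ($Z{\left(D \right)} = \frac{D - 27}{D + 1640} = \frac{-27 + D}{1640 + D}$)
$\left(710770 - 1569547\right) \left(-4154192 + Z{\left(F{\left(-40 \right)} \right)}\right) = \left(710770 - 1569547\right) \left(-4154192 + \frac{-27 + 3 \left(-40\right)}{1640 + 3 \left(-40\right)}\right) = - 858777 \left(-4154192 + \frac{-27 - 120}{1640 - 120}\right) = - 858777 \left(-4154192 + \frac{1}{1520} \left(-147\right)\right) = - 858777 \left(-4154192 - \frac{147}{1520}\right) = \left(-858777\right) \left(- \frac{6314371987}{1520}\right) = \frac{5422637431879899}{1520}$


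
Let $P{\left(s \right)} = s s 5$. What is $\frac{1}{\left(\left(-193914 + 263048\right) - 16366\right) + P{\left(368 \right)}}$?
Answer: $\frac{1}{729888} \approx 1.3701 \cdot 10^{-6}$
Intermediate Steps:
$P{\left(s \right)} = 5 s^{2}$ ($P{\left(s \right)} = s^{2} \cdot 5 = 5 s^{2}$)
$\frac{1}{\left(\left(-193914 + 263048\right) - 16366\right) + P{\left(368 \right)}} = \frac{1}{\left(\left(-193914 + 263048\right) - 16366\right) + 5 \cdot 368^{2}} = \frac{1}{\left(69134 - 16366\right) + 5 \cdot 135424} = \frac{1}{52768 + 677120} = \frac{1}{729888}$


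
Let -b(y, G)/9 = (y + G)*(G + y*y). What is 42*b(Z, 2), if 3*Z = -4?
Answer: -952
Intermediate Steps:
Z = -4/3 (Z = (⅓)*(-4) = -4/3 ≈ -1.3333)
b(y, G) = -9*(G + y)*(G + y²) (b(y, G) = -9*(y + G)*(G + y*y) = -9*(G + y)*(G + y²))
42*b(Z, 2) = 42*(-9*2² - 9*(-4/3)³ - 9*2*(-4/3) - 9*2*(-4/3)²) = 42*(-9*4 - 9*(-64/27) + 24 - 9*2*16/9) = 42*(-36 + 64/3 + 24 - 32) = 42*(-68/3) = -952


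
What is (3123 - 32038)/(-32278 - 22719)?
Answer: 28915/54997 ≈ 0.52576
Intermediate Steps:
(3123 - 32038)/(-32278 - 22719) = -28915/(-54997) = -28915*(-1/54997) = 28915/54997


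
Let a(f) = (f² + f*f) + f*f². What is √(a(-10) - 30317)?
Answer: 29*I*√37 ≈ 176.4*I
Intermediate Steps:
a(f) = f³ + 2*f² (a(f) = (f² + f²) + f³ = 2*f² + f³ = f³ + 2*f²)
√(a(-10) - 30317) = √((-10)²*(2 - 10) - 30317) = √(100*(-8) - 30317) = √(-800 - 30317) = √(-31117) = 29*I*√37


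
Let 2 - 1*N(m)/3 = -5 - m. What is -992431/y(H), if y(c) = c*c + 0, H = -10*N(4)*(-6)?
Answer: -90221/356400 ≈ -0.25315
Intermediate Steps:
N(m) = 21 + 3*m (N(m) = 6 - 3*(-5 - m) = 6 + (15 + 3*m) = 21 + 3*m)
H = 1980 (H = -10*(21 + 3*4)*(-6) = -10*(21 + 12)*(-6) = -10*33*(-6) = -330*(-6) = -1*(-1980) = 1980)
y(c) = c² (y(c) = c² + 0 = c²)
-992431/y(H) = -992431/(1980²) = -992431/3920400 = -992431*1/3920400 = -90221/356400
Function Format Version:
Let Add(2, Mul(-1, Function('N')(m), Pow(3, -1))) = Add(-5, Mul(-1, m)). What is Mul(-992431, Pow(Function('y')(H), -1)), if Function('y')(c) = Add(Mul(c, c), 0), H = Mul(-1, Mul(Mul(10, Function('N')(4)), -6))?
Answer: Rational(-90221, 356400) ≈ -0.25315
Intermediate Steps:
Function('N')(m) = Add(21, Mul(3, m)) (Function('N')(m) = Add(6, Mul(-3, Add(-5, Mul(-1, m)))) = Add(6, Add(15, Mul(3, m))) = Add(21, Mul(3, m)))
H = 1980 (H = Mul(-1, Mul(Mul(10, Add(21, Mul(3, 4))), -6)) = Mul(-1, Mul(Mul(10, Add(21, 12)), -6)) = Mul(-1, Mul(Mul(10, 33), -6)) = Mul(-1, Mul(330, -6)) = Mul(-1, -1980) = 1980)
Function('y')(c) = Pow(c, 2) (Function('y')(c) = Add(Pow(c, 2), 0) = Pow(c, 2))
Mul(-992431, Pow(Function('y')(H), -1)) = Mul(-992431, Pow(Pow(1980, 2), -1)) = Mul(-992431, Pow(3920400, -1)) = Mul(-992431, Rational(1, 3920400)) = Rational(-90221, 356400)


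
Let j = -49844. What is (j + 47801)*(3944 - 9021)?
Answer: 10372311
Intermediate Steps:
(j + 47801)*(3944 - 9021) = (-49844 + 47801)*(3944 - 9021) = -2043*(-5077) = 10372311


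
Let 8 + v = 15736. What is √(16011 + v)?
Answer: √31739 ≈ 178.15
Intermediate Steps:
v = 15728 (v = -8 + 15736 = 15728)
√(16011 + v) = √(16011 + 15728) = √31739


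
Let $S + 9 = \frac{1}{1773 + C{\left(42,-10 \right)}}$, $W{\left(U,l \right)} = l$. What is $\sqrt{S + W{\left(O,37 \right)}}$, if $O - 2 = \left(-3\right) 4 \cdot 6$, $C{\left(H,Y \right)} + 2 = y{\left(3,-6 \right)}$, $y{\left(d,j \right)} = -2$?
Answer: $\frac{\sqrt{87623877}}{1769} \approx 5.2916$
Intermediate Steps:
$C{\left(H,Y \right)} = -4$ ($C{\left(H,Y \right)} = -2 - 2 = -4$)
$O = -70$ ($O = 2 + \left(-3\right) 4 \cdot 6 = 2 - 72 = -70$)
$S = - \frac{15920}{1769}$ ($S = -9 + \frac{1}{1773 - 4} = -9 + \frac{1}{1769} = - \frac{15920}{1769} \approx -8.9994$)
$\sqrt{S + W{\left(O,37 \right)}} = \sqrt{- \frac{15920}{1769} + 37} = \sqrt{\frac{49533}{1769}} = \frac{\sqrt{87623877}}{1769}$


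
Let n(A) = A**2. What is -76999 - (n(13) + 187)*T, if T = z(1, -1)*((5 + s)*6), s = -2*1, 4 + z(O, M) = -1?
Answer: -44959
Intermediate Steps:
z(O, M) = -5 (z(O, M) = -4 - 1 = -5)
s = -2
T = -90 (T = -5*(5 - 2)*6 = -15*6 = -5*18 = -90)
-76999 - (n(13) + 187)*T = -76999 - (13**2 + 187)*(-90) = -76999 - (169 + 187)*(-90) = -76999 - 356*(-90) = -76999 - 1*(-32040) = -76999 + 32040 = -44959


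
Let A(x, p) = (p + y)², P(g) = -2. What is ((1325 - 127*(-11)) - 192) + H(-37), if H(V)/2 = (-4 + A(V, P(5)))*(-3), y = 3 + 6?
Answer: 2260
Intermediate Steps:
y = 9
A(x, p) = (9 + p)² (A(x, p) = (p + 9)² = (9 + p)²)
H(V) = -270 (H(V) = 2*((-4 + (9 - 2)²)*(-3)) = 2*((-4 + 7²)*(-3)) = 2*((-4 + 49)*(-3)) = 2*(45*(-3)) = 2*(-135) = -270)
((1325 - 127*(-11)) - 192) + H(-37) = ((1325 - 127*(-11)) - 192) - 270 = ((1325 + 1397) - 192) - 270 = (2722 - 192) - 270 = 2530 - 270 = 2260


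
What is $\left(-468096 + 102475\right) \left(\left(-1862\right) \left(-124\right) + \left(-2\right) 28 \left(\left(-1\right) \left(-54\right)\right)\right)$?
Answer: $-83311863544$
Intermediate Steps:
$\left(-468096 + 102475\right) \left(\left(-1862\right) \left(-124\right) + \left(-2\right) 28 \left(\left(-1\right) \left(-54\right)\right)\right) = - 365621 \left(230888 - 3024\right) = \left(-365621\right) 227864 = -83311863544$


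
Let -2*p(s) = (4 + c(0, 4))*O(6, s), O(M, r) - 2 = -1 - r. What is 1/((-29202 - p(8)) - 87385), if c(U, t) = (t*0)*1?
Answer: -1/116601 ≈ -8.5763e-6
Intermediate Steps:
O(M, r) = 1 - r (O(M, r) = 2 + (-1 - r) = 1 - r)
c(U, t) = 0 (c(U, t) = 0*1 = 0)
p(s) = -2 + 2*s (p(s) = -(4 + 0)*(1 - s)/2 = -2*(1 - s) = -(4 - 4*s)/2 = -2 + 2*s)
1/((-29202 - p(8)) - 87385) = 1/((-29202 - (-2 + 2*8)) - 87385) = 1/((-29202 - (-2 + 16)) - 87385) = 1/((-29202 - 1*14) - 87385) = 1/((-29202 - 14) - 87385) = 1/(-29216 - 87385) = 1/(-116601) = -1/116601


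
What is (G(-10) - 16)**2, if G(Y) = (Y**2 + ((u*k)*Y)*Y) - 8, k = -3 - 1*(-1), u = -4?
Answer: 767376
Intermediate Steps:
k = -2 (k = -3 + 1 = -2)
G(Y) = -8 + 9*Y**2 (G(Y) = (Y**2 + ((-4*(-2))*Y)*Y) - 8 = (Y**2 + (8*Y)*Y) - 8 = (Y**2 + 8*Y**2) - 8 = 9*Y**2 - 8 = -8 + 9*Y**2)
(G(-10) - 16)**2 = ((-8 + 9*(-10)**2) - 16)**2 = ((-8 + 9*100) - 16)**2 = ((-8 + 900) - 16)**2 = (892 - 16)**2 = 876**2 = 767376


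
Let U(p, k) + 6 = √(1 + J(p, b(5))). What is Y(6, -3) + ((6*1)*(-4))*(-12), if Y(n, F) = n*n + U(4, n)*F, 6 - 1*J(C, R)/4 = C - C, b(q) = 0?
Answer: 327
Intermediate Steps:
J(C, R) = 24 (J(C, R) = 24 - 4*(C - C) = 24 - 4*0 = 24 + 0 = 24)
U(p, k) = -1 (U(p, k) = -6 + √(1 + 24) = -6 + √25 = -6 + 5 = -1)
Y(n, F) = n² - F (Y(n, F) = n*n - F = n² - F)
Y(6, -3) + ((6*1)*(-4))*(-12) = (6² - 1*(-3)) + ((6*1)*(-4))*(-12) = (36 + 3) + (6*(-4))*(-12) = 39 - 24*(-12) = 39 + 288 = 327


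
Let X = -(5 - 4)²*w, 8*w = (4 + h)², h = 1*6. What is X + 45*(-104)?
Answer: -9385/2 ≈ -4692.5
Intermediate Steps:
h = 6
w = 25/2 (w = (4 + 6)²/8 = (⅛)*10² = (⅛)*100 = 25/2 ≈ 12.500)
X = -25/2 (X = -(5 - 4)²*25/2 = -1²*25/2 = -25/2 ≈ -12.500)
X + 45*(-104) = -25/2 + 45*(-104) = -25/2 - 4680 = -9385/2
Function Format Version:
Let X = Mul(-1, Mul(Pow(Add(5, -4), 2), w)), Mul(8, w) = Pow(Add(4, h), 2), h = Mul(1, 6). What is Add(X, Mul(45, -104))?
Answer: Rational(-9385, 2) ≈ -4692.5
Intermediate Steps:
h = 6
w = Rational(25, 2) (w = Mul(Rational(1, 8), Pow(Add(4, 6), 2)) = Mul(Rational(1, 8), Pow(10, 2)) = Mul(Rational(1, 8), 100) = Rational(25, 2) ≈ 12.500)
X = Rational(-25, 2) (X = Mul(-1, Mul(Pow(Add(5, -4), 2), Rational(25, 2))) = Mul(-1, Mul(Pow(1, 2), Rational(25, 2))) = Mul(-1, Mul(1, Rational(25, 2))) = Mul(-1, Rational(25, 2)) = Rational(-25, 2) ≈ -12.500)
Add(X, Mul(45, -104)) = Add(Rational(-25, 2), Mul(45, -104)) = Add(Rational(-25, 2), -4680) = Rational(-9385, 2)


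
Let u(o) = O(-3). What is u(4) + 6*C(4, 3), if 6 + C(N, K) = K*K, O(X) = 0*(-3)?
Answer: 18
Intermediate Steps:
O(X) = 0
u(o) = 0
C(N, K) = -6 + K² (C(N, K) = -6 + K*K = -6 + K²)
u(4) + 6*C(4, 3) = 0 + 6*(-6 + 3²) = 0 + 6*(-6 + 9) = 0 + 6*3 = 0 + 18 = 18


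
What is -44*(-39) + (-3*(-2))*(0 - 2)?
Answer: 1704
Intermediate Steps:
-44*(-39) + (-3*(-2))*(0 - 2) = 1716 + 6*(-2) = 1716 - 12 = 1704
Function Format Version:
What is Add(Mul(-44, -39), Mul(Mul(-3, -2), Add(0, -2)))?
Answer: 1704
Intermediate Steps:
Add(Mul(-44, -39), Mul(Mul(-3, -2), Add(0, -2))) = Add(1716, Mul(6, -2)) = Add(1716, -12) = 1704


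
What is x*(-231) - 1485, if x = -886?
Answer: 203181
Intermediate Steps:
x*(-231) - 1485 = -886*(-231) - 1485 = 204666 - 1485 = 203181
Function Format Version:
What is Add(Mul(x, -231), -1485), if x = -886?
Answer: 203181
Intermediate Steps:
Add(Mul(x, -231), -1485) = Add(Mul(-886, -231), -1485) = Add(204666, -1485) = 203181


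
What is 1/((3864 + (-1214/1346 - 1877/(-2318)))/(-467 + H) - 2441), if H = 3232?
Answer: -4313438710/10523076140819 ≈ -0.00040990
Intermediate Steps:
1/((3864 + (-1214/1346 - 1877/(-2318)))/(-467 + H) - 2441) = 1/((3864 + (-1214/1346 - 1877/(-2318)))/(-467 + 3232) - 2441) = 1/((3864 + (-1214*1/1346 - 1877*(-1/2318)))/2765 - 2441) = 1/((3864 + (-607/673 + 1877/2318))*(1/2765) - 2441) = 1/((3864 - 143805/1560014)*(1/2765) - 2441) = 1/((6027750291/1560014)*(1/2765) - 2441) = 1/(6027750291/4313438710 - 2441) = 1/(-10523076140819/4313438710) = -4313438710/10523076140819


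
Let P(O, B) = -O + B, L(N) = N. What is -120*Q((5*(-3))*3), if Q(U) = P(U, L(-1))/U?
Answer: 352/3 ≈ 117.33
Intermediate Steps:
P(O, B) = B - O
Q(U) = (-1 - U)/U
-120*Q((5*(-3))*3) = -120*(-1 - 5*(-3)*3)/((5*(-3))*3) = -120*(-1 - (-15)*3)/((-15*3)) = -120*(-1 - 1*(-45))/(-45) = -(-8)*(-1 + 45)/3 = -(-8)*44/3 = -120*(-44/45) = 352/3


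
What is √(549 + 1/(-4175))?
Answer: √382776358/835 ≈ 23.431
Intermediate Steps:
√(549 + 1/(-4175)) = √(549 - 1/4175) = √(2292074/4175) = √382776358/835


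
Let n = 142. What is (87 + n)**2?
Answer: 52441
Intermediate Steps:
(87 + n)**2 = (87 + 142)**2 = 229**2 = 52441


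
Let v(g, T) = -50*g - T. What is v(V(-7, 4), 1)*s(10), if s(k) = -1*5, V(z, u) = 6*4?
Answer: 6005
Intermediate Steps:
V(z, u) = 24
v(g, T) = -T - 50*g
s(k) = -5
v(V(-7, 4), 1)*s(10) = (-1*1 - 50*24)*(-5) = (-1 - 1200)*(-5) = -1201*(-5) = 6005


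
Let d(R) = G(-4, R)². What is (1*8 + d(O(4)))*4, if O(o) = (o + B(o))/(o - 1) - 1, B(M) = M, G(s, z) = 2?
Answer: 48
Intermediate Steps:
O(o) = -1 + 2*o/(-1 + o) (O(o) = (o + o)/(o - 1) - 1 = (2*o)/(-1 + o) - 1 = 2*o/(-1 + o) - 1 = -1 + 2*o/(-1 + o))
d(R) = 4 (d(R) = 2² = 4)
(1*8 + d(O(4)))*4 = (1*8 + 4)*4 = (8 + 4)*4 = 12*4 = 48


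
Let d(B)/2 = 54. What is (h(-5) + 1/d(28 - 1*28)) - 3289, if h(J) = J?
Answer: -355751/108 ≈ -3294.0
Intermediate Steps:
d(B) = 108 (d(B) = 2*54 = 108)
(h(-5) + 1/d(28 - 1*28)) - 3289 = (-5 + 1/108) - 3289 = -539/108 - 3289 = -355751/108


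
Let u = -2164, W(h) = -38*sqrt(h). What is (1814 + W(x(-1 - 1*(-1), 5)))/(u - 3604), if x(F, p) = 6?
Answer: -907/2884 + 19*sqrt(6)/2884 ≈ -0.29836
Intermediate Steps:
(1814 + W(x(-1 - 1*(-1), 5)))/(u - 3604) = (1814 - 38*sqrt(6))/(-2164 - 3604) = (1814 - 38*sqrt(6))/(-5768) = (1814 - 38*sqrt(6))*(-1/5768) = -907/2884 + 19*sqrt(6)/2884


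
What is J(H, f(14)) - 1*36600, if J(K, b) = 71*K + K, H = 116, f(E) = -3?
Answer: -28248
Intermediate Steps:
J(K, b) = 72*K
J(H, f(14)) - 1*36600 = 72*116 - 1*36600 = 8352 - 36600 = -28248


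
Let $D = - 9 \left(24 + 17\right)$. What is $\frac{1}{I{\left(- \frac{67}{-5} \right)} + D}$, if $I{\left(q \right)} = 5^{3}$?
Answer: $- \frac{1}{244} \approx -0.0040984$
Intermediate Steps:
$I{\left(q \right)} = 125$
$D = -369$ ($D = \left(-9\right) 41 = -369$)
$\frac{1}{I{\left(- \frac{67}{-5} \right)} + D} = \frac{1}{125 - 369} = \frac{1}{-244} = - \frac{1}{244}$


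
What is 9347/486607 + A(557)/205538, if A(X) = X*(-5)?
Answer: 565963191/100016229566 ≈ 0.0056587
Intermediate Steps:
A(X) = -5*X
9347/486607 + A(557)/205538 = 9347/486607 - 5*557/205538 = 9347*(1/486607) - 2785*1/205538 = 9347/486607 - 2785/205538 = 565963191/100016229566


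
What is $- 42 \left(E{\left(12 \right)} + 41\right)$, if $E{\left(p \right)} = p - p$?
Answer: $-1722$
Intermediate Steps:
$E{\left(p \right)} = 0$
$- 42 \left(E{\left(12 \right)} + 41\right) = - 42 \left(0 + 41\right) = \left(-42\right) 41 = -1722$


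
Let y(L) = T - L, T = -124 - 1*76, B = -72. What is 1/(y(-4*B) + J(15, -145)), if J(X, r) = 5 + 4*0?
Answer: -1/483 ≈ -0.0020704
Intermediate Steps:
T = -200 (T = -124 - 76 = -200)
J(X, r) = 5 (J(X, r) = 5 + 0 = 5)
y(L) = -200 - L
1/(y(-4*B) + J(15, -145)) = 1/((-200 - (-4)*(-72)) + 5) = 1/((-200 - 1*288) + 5) = 1/((-200 - 288) + 5) = 1/(-488 + 5) = 1/(-483) = -1/483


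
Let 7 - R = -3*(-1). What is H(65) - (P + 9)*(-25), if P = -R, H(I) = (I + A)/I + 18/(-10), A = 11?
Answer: 8084/65 ≈ 124.37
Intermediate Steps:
H(I) = -9/5 + (11 + I)/I (H(I) = (I + 11)/I + 18/(-10) = (11 + I)/I + 18*(-⅒) = (11 + I)/I - 9/5 = -9/5 + (11 + I)/I)
R = 4 (R = 7 - (-3)*(-1) = 7 - 1*3 = 7 - 3 = 4)
P = -4 (P = -1*4 = -4)
H(65) - (P + 9)*(-25) = (-⅘ + 11/65) - (-4 + 9)*(-25) = (-⅘ + 11*(1/65)) - 5*(-25) = (-⅘ + 11/65) - 1*(-125) = -41/65 + 125 = 8084/65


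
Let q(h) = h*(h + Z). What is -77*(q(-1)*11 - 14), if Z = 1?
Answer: 1078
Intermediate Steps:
q(h) = h*(1 + h) (q(h) = h*(h + 1) = h*(1 + h))
-77*(q(-1)*11 - 14) = -77*(-(1 - 1)*11 - 14) = -77*(-1*0*11 - 14) = -77*(0*11 - 14) = -77*(0 - 14) = -77*(-14) = 1078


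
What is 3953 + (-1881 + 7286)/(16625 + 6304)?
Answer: 90643742/22929 ≈ 3953.2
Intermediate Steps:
3953 + (-1881 + 7286)/(16625 + 6304) = 3953 + 5405/22929 = 90643742/22929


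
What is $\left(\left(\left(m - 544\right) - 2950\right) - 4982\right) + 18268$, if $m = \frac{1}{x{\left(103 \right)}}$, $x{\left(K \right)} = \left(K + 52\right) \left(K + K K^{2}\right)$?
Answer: $\frac{1658653660801}{169388650} \approx 9792.0$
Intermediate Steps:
$x{\left(K \right)} = \left(52 + K\right) \left(K + K^{3}\right)$
$m = \frac{1}{169388650}$ ($m = \frac{1}{103 \left(52 + 103 + 103^{3} + 52 \cdot 103^{2}\right)} = \frac{1}{103 \left(52 + 103 + 1092727 + 52 \cdot 10609\right)} = \frac{1}{103 \left(52 + 103 + 1092727 + 551668\right)} = \frac{1}{103 \cdot 1644550} = \frac{1}{169388650} \approx 5.9036 \cdot 10^{-9}$)
$\left(\left(\left(m - 544\right) - 2950\right) - 4982\right) + 18268 = \left(\left(\left(\frac{1}{169388650} - 544\right) - 2950\right) - 4982\right) + 18268 = \left(\left(- \frac{92147425599}{169388650} - 2950\right) - 4982\right) + 18268 = \left(- \frac{591843943099}{169388650} - 4982\right) + 18268 = - \frac{1435738197399}{169388650} + 18268 = \frac{1658653660801}{169388650}$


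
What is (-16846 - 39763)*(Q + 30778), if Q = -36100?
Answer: 301273098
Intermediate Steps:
(-16846 - 39763)*(Q + 30778) = (-16846 - 39763)*(-36100 + 30778) = -56609*(-5322) = 301273098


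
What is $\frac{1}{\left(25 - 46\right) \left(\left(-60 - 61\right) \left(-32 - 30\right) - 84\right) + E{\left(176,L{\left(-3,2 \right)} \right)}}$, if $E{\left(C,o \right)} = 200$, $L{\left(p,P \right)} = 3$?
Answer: $- \frac{1}{155578} \approx -6.4276 \cdot 10^{-6}$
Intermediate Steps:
$\frac{1}{\left(25 - 46\right) \left(\left(-60 - 61\right) \left(-32 - 30\right) - 84\right) + E{\left(176,L{\left(-3,2 \right)} \right)}} = \frac{1}{\left(25 - 46\right) \left(\left(-60 - 61\right) \left(-32 - 30\right) - 84\right) + 200} = \frac{1}{\left(25 - 46\right) \left(\left(-121\right) \left(-62\right) - 84\right) + 200} = \frac{1}{- 21 \left(7502 - 84\right) + 200} = \frac{1}{\left(-21\right) 7418 + 200} = \frac{1}{-155778 + 200} = \frac{1}{-155578} = - \frac{1}{155578}$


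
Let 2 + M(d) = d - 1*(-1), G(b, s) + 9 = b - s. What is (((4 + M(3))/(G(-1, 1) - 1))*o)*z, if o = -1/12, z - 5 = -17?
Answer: -1/2 ≈ -0.50000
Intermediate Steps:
G(b, s) = -9 + b - s (G(b, s) = -9 + (b - s) = -9 + b - s)
z = -12 (z = 5 - 17 = -12)
o = -1/12 (o = -1*1/12 = -1/12 ≈ -0.083333)
M(d) = -1 + d (M(d) = -2 + (d - 1*(-1)) = -2 + (d + 1) = -2 + (1 + d) = -1 + d)
(((4 + M(3))/(G(-1, 1) - 1))*o)*z = (((4 + (-1 + 3))/((-9 - 1 - 1*1) - 1))*(-1/12))*(-12) = (((4 + 2)/((-9 - 1 - 1) - 1))*(-1/12))*(-12) = ((6/(-11 - 1))*(-1/12))*(-12) = ((6/(-12))*(-1/12))*(-12) = ((6*(-1/12))*(-1/12))*(-12) = -1/2*(-1/12)*(-12) = (1/24)*(-12) = -1/2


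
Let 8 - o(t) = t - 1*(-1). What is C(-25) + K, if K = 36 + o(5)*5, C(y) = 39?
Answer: 85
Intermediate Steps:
o(t) = 7 - t (o(t) = 8 - (t - 1*(-1)) = 8 - (t + 1) = 8 - (1 + t) = 8 + (-1 - t) = 7 - t)
K = 46 (K = 36 + (7 - 1*5)*5 = 36 + (7 - 5)*5 = 36 + 2*5 = 36 + 10 = 46)
C(-25) + K = 39 + 46 = 85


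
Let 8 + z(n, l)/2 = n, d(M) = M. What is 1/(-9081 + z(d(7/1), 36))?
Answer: -1/9083 ≈ -0.00011010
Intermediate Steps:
z(n, l) = -16 + 2*n
1/(-9081 + z(d(7/1), 36)) = 1/(-9081 + (-16 + 2*(7/1))) = 1/(-9081 + (-16 + 2*(7*1))) = 1/(-9081 + (-16 + 2*7)) = 1/(-9081 + (-16 + 14)) = 1/(-9081 - 2) = 1/(-9083) = -1/9083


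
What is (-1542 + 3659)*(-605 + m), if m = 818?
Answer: 450921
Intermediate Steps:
(-1542 + 3659)*(-605 + m) = (-1542 + 3659)*(-605 + 818) = 2117*213 = 450921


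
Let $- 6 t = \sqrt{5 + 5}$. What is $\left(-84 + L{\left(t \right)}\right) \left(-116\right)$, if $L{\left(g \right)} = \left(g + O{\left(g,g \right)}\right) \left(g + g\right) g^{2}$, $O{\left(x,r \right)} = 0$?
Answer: $\frac{787814}{81} \approx 9726.1$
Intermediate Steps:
$t = - \frac{\sqrt{10}}{6}$ ($t = - \frac{\sqrt{5 + 5}}{6} = - \frac{\sqrt{10}}{6} \approx -0.52705$)
$L{\left(g \right)} = 2 g^{4}$ ($L{\left(g \right)} = \left(g + 0\right) \left(g + g\right) g^{2} = g 2 g g^{2} = 2 g^{2} g^{2} = 2 g^{4}$)
$\left(-84 + L{\left(t \right)}\right) \left(-116\right) = \left(-84 + 2 \left(- \frac{\sqrt{10}}{6}\right)^{4}\right) \left(-116\right) = \left(-84 + 2 \cdot \frac{25}{324}\right) \left(-116\right) = \left(-84 + \frac{25}{162}\right) \left(-116\right) = \left(- \frac{13583}{162}\right) \left(-116\right) = \frac{787814}{81}$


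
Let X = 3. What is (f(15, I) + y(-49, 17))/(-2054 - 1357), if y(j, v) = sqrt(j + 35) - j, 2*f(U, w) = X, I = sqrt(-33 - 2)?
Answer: -101/6822 - I*sqrt(14)/3411 ≈ -0.014805 - 0.0010969*I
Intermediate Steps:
I = I*sqrt(35) (I = sqrt(-35) = I*sqrt(35) ≈ 5.9161*I)
f(U, w) = 3/2 (f(U, w) = (1/2)*3 = 3/2)
y(j, v) = sqrt(35 + j) - j
(f(15, I) + y(-49, 17))/(-2054 - 1357) = (3/2 + (sqrt(35 - 49) - 1*(-49)))/(-2054 - 1357) = (3/2 + (sqrt(-14) + 49))/(-3411) = (3/2 + (I*sqrt(14) + 49))*(-1/3411) = (3/2 + (49 + I*sqrt(14)))*(-1/3411) = (101/2 + I*sqrt(14))*(-1/3411) = -101/6822 - I*sqrt(14)/3411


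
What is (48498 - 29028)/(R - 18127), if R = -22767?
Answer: -9735/20447 ≈ -0.47611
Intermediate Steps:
(48498 - 29028)/(R - 18127) = (48498 - 29028)/(-22767 - 18127) = 19470/(-40894) = 19470*(-1/40894) = -9735/20447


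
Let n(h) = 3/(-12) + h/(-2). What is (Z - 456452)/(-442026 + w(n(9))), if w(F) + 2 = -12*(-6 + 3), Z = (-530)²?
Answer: 21944/55249 ≈ 0.39718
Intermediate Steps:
Z = 280900
n(h) = -¼ - h/2 (n(h) = 3*(-1/12) + h*(-½) = -¼ - h/2)
w(F) = 34 (w(F) = -2 - 12*(-6 + 3) = -2 - 12*(-3) = -2 + 36 = 34)
(Z - 456452)/(-442026 + w(n(9))) = (280900 - 456452)/(-442026 + 34) = -175552/(-441992) = -175552*(-1/441992) = 21944/55249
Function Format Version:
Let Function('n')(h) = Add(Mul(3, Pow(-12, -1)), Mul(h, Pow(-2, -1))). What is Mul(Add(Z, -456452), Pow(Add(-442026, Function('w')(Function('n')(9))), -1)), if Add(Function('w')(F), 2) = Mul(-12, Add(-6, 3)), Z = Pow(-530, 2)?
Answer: Rational(21944, 55249) ≈ 0.39718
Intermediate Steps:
Z = 280900
Function('n')(h) = Add(Rational(-1, 4), Mul(Rational(-1, 2), h)) (Function('n')(h) = Add(Mul(3, Rational(-1, 12)), Mul(h, Rational(-1, 2))) = Add(Rational(-1, 4), Mul(Rational(-1, 2), h)))
Function('w')(F) = 34 (Function('w')(F) = Add(-2, Mul(-12, Add(-6, 3))) = Add(-2, Mul(-12, -3)) = Add(-2, 36) = 34)
Mul(Add(Z, -456452), Pow(Add(-442026, Function('w')(Function('n')(9))), -1)) = Mul(Add(280900, -456452), Pow(Add(-442026, 34), -1)) = Mul(-175552, Pow(-441992, -1)) = Mul(-175552, Rational(-1, 441992)) = Rational(21944, 55249)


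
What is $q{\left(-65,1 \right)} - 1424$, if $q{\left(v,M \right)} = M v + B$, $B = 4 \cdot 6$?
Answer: $-1465$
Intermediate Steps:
$B = 24$
$q{\left(v,M \right)} = 24 + M v$ ($q{\left(v,M \right)} = M v + 24 = 24 + M v$)
$q{\left(-65,1 \right)} - 1424 = \left(24 + 1 \left(-65\right)\right) - 1424 = \left(24 - 65\right) - 1424 = -41 - 1424 = -1465$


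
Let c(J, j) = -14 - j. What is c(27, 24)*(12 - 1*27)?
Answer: 570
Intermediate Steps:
c(27, 24)*(12 - 1*27) = (-14 - 1*24)*(12 - 1*27) = (-14 - 24)*(12 - 27) = -38*(-15) = 570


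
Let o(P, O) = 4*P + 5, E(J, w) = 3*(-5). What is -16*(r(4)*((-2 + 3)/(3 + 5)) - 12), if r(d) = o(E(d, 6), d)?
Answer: 302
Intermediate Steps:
E(J, w) = -15
o(P, O) = 5 + 4*P
r(d) = -55 (r(d) = 5 + 4*(-15) = 5 - 60 = -55)
-16*(r(4)*((-2 + 3)/(3 + 5)) - 12) = -16*(-55*(-2 + 3)/(3 + 5) - 12) = -16*(-55/8 - 12) = -16*(-151/8) = 302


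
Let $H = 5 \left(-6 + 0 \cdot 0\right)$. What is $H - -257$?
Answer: $227$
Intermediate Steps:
$H = -30$ ($H = 5 \left(-6 + 0\right) = 5 \left(-6\right) = -30$)
$H - -257 = -30 - -257 = -30 + 257 = 227$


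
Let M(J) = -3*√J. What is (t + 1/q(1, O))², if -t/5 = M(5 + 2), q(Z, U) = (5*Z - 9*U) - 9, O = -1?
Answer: 39376/25 + 6*√7 ≈ 1590.9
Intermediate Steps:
q(Z, U) = -9 - 9*U + 5*Z (q(Z, U) = (-9*U + 5*Z) - 9 = -9 - 9*U + 5*Z)
t = 15*√7 (t = -(-15)*√(5 + 2) = -(-15)*√7 = 15*√7 ≈ 39.686)
(t + 1/q(1, O))² = (15*√7 + 1/(-9 - 9*(-1) + 5*1))² = (15*√7 + 1/(-9 + 9 + 5))² = (15*√7 + 1/5)² = (15*√7 + ⅕)² = (⅕ + 15*√7)²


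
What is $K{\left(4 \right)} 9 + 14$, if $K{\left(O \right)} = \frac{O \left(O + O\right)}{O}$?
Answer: $86$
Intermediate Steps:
$K{\left(O \right)} = 2 O$ ($K{\left(O \right)} = \frac{O 2 O}{O} = \frac{2 O^{2}}{O} = 2 O$)
$K{\left(4 \right)} 9 + 14 = 2 \cdot 4 \cdot 9 + 14 = 8 \cdot 9 + 14 = 72 + 14 = 86$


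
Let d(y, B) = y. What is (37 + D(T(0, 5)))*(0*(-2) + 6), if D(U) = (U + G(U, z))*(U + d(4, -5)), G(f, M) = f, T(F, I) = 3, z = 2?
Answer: 474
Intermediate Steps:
D(U) = 2*U*(4 + U) (D(U) = (U + U)*(U + 4) = (2*U)*(4 + U) = 2*U*(4 + U))
(37 + D(T(0, 5)))*(0*(-2) + 6) = (37 + 2*3*(4 + 3))*(0*(-2) + 6) = (37 + 2*3*7)*(0 + 6) = (37 + 42)*6 = 79*6 = 474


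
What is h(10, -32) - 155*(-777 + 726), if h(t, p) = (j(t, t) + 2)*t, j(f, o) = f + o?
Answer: 8125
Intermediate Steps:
h(t, p) = t*(2 + 2*t) (h(t, p) = ((t + t) + 2)*t = (2*t + 2)*t = (2 + 2*t)*t = t*(2 + 2*t))
h(10, -32) - 155*(-777 + 726) = 2*10*(1 + 10) - 155*(-777 + 726) = 2*10*11 - 155*(-51) = 220 + 7905 = 8125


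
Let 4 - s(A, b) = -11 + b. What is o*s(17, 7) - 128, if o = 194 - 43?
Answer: 1080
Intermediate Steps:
s(A, b) = 15 - b (s(A, b) = 4 - (-11 + b) = 4 + (11 - b) = 15 - b)
o = 151
o*s(17, 7) - 128 = 151*(15 - 1*7) - 128 = 151*(15 - 7) - 128 = 151*8 - 128 = 1208 - 128 = 1080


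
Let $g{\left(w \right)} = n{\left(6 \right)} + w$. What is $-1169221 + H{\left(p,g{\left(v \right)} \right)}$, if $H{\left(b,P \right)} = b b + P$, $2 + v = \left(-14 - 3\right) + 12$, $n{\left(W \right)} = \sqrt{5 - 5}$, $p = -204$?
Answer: $-1127612$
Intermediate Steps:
$n{\left(W \right)} = 0$ ($n{\left(W \right)} = \sqrt{0} = 0$)
$v = -7$ ($v = -2 + \left(\left(-14 - 3\right) + 12\right) = -2 + \left(-17 + 12\right) = -2 - 5 = -7$)
$g{\left(w \right)} = w$ ($g{\left(w \right)} = 0 + w = w$)
$H{\left(b,P \right)} = P + b^{2}$ ($H{\left(b,P \right)} = b^{2} + P = P + b^{2}$)
$-1169221 + H{\left(p,g{\left(v \right)} \right)} = -1169221 - \left(7 - \left(-204\right)^{2}\right) = -1169221 + \left(-7 + 41616\right) = -1169221 + 41609 = -1127612$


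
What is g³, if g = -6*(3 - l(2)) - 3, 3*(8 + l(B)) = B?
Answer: -274625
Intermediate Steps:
l(B) = -8 + B/3
g = -65 (g = -6*(3 - (-8 + (⅓)*2)) - 3 = -6*(3 - (-8 + ⅔)) - 3 = -6*(3 - 1*(-22/3)) - 3 = -6*(3 + 22/3) - 3 = -6*31/3 - 3 = -62 - 3 = -65)
g³ = (-65)³ = -274625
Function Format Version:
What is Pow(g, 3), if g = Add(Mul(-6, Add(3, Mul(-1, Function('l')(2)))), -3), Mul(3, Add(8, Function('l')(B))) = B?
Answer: -274625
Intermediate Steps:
Function('l')(B) = Add(-8, Mul(Rational(1, 3), B))
g = -65 (g = Add(Mul(-6, Add(3, Mul(-1, Add(-8, Mul(Rational(1, 3), 2))))), -3) = Add(Mul(-6, Add(3, Mul(-1, Add(-8, Rational(2, 3))))), -3) = Add(Mul(-6, Add(3, Mul(-1, Rational(-22, 3)))), -3) = Add(Mul(-6, Add(3, Rational(22, 3))), -3) = Add(Mul(-6, Rational(31, 3)), -3) = Add(-62, -3) = -65)
Pow(g, 3) = Pow(-65, 3) = -274625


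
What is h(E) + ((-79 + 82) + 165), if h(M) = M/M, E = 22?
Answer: 169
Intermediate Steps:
h(M) = 1
h(E) + ((-79 + 82) + 165) = 1 + ((-79 + 82) + 165) = 1 + (3 + 165) = 1 + 168 = 169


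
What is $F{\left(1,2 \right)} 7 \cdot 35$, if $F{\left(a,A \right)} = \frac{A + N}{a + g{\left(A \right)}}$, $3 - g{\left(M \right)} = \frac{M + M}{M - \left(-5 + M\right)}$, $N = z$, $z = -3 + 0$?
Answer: $- \frac{1225}{16} \approx -76.563$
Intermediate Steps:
$z = -3$
$N = -3$
$g{\left(M \right)} = 3 - \frac{2 M}{5}$ ($g{\left(M \right)} = 3 - \frac{M + M}{M - \left(-5 + M\right)} = 3 - \frac{2 M}{5}$)
$F{\left(a,A \right)} = \frac{-3 + A}{3 + a - \frac{2 A}{5}}$ ($F{\left(a,A \right)} = \frac{A - 3}{a - \left(-3 + \frac{2 A}{5}\right)} = \frac{-3 + A}{3 + a - \frac{2 A}{5}}$)
$F{\left(1,2 \right)} 7 \cdot 35 = \frac{5 \left(-3 + 2\right)}{15 - 4 + 5 \cdot 1} \cdot 7 \cdot 35 = 5 \frac{1}{15 - 4 + 5} \left(-1\right) 7 \cdot 35 = 5 \cdot \frac{1}{16} \left(-1\right) 7 \cdot 35 = \left(- \frac{5}{16}\right) 7 \cdot 35 = \left(- \frac{35}{16}\right) 35 = - \frac{1225}{16}$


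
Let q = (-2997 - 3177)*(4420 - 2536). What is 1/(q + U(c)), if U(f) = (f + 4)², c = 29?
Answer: -1/11630727 ≈ -8.5979e-8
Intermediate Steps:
U(f) = (4 + f)²
q = -11631816 (q = -6174*1884 = -11631816)
1/(q + U(c)) = 1/(-11631816 + (4 + 29)²) = 1/(-11631816 + 33²) = 1/(-11631816 + 1089) = 1/(-11630727) = -1/11630727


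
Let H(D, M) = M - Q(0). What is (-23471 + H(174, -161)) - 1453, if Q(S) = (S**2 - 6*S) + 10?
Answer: -25095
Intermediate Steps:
Q(S) = 10 + S**2 - 6*S
H(D, M) = -10 + M (H(D, M) = M - (10 + 0**2 - 6*0) = M - (10 + 0 + 0) = M - 1*10 = M - 10 = -10 + M)
(-23471 + H(174, -161)) - 1453 = (-23471 + (-10 - 161)) - 1453 = (-23471 - 171) - 1453 = -23642 - 1453 = -25095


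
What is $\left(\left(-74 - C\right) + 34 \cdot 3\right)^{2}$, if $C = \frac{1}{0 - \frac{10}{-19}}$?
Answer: $\frac{68121}{100} \approx 681.21$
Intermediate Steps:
$C = \frac{19}{10}$ ($C = \frac{1}{0 - 10 \left(- \frac{1}{19}\right)} = \frac{1}{0 - - \frac{10}{19}} = \frac{1}{0 + \frac{10}{19}} = \frac{1}{\frac{10}{19}} = \frac{19}{10} \approx 1.9$)
$\left(\left(-74 - C\right) + 34 \cdot 3\right)^{2} = \left(\left(-74 - \frac{19}{10}\right) + 34 \cdot 3\right)^{2} = \left(\left(-74 - \frac{19}{10}\right) + 102\right)^{2} = \left(- \frac{759}{10} + 102\right)^{2} = \left(\frac{261}{10}\right)^{2} = \frac{68121}{100}$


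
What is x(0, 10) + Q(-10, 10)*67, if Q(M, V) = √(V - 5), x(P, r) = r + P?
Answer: 10 + 67*√5 ≈ 159.82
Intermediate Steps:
x(P, r) = P + r
Q(M, V) = √(-5 + V)
x(0, 10) + Q(-10, 10)*67 = (0 + 10) + √(-5 + 10)*67 = 10 + √5*67 = 10 + 67*√5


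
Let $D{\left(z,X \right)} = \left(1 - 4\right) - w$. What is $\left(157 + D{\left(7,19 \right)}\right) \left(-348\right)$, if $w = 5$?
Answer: $-51852$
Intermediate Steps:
$D{\left(z,X \right)} = -8$ ($D{\left(z,X \right)} = \left(1 - 4\right) - 5 = -3 - 5 = -8$)
$\left(157 + D{\left(7,19 \right)}\right) \left(-348\right) = \left(157 - 8\right) \left(-348\right) = 149 \left(-348\right) = -51852$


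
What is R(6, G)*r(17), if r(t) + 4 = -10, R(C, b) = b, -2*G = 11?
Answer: 77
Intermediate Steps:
G = -11/2 (G = -1/2*11 = -11/2 ≈ -5.5000)
r(t) = -14 (r(t) = -4 - 10 = -14)
R(6, G)*r(17) = -11/2*(-14) = 77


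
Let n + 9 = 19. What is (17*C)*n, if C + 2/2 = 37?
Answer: 6120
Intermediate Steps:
n = 10 (n = -9 + 19 = 10)
C = 36 (C = -1 + 37 = 36)
(17*C)*n = (17*36)*10 = 612*10 = 6120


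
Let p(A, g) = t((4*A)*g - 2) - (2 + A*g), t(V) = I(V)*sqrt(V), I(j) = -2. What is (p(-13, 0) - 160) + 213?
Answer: 51 - 2*I*sqrt(2) ≈ 51.0 - 2.8284*I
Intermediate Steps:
t(V) = -2*sqrt(V)
p(A, g) = -2 - 2*sqrt(-2 + 4*A*g) - A*g (p(A, g) = -2*sqrt((4*A)*g - 2) - (2 + A*g) = -2*sqrt(4*A*g - 2) + (-2 - A*g) = -2*sqrt(-2 + 4*A*g) + (-2 - A*g) = -2 - 2*sqrt(-2 + 4*A*g) - A*g)
(p(-13, 0) - 160) + 213 = ((-2 - 2*sqrt(-2 + 4*(-13)*0) - 1*(-13)*0) - 160) + 213 = ((-2 - 2*sqrt(-2 + 0) + 0) - 160) + 213 = ((-2 - 2*I*sqrt(2) + 0) - 160) + 213 = ((-2 - 2*I*sqrt(2)) - 160) + 213 = (-162 - 2*I*sqrt(2)) + 213 = 51 - 2*I*sqrt(2)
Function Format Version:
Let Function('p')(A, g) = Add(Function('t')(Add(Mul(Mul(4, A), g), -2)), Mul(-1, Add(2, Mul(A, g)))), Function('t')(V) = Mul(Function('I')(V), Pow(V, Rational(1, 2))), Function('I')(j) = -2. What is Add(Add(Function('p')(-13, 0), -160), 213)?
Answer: Add(51, Mul(-2, I, Pow(2, Rational(1, 2)))) ≈ Add(51.000, Mul(-2.8284, I))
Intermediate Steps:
Function('t')(V) = Mul(-2, Pow(V, Rational(1, 2)))
Function('p')(A, g) = Add(-2, Mul(-2, Pow(Add(-2, Mul(4, A, g)), Rational(1, 2))), Mul(-1, A, g)) (Function('p')(A, g) = Add(Mul(-2, Pow(Add(Mul(Mul(4, A), g), -2), Rational(1, 2))), Mul(-1, Add(2, Mul(A, g)))) = Add(Mul(-2, Pow(Add(Mul(4, A, g), -2), Rational(1, 2))), Add(-2, Mul(-1, A, g))) = Add(Mul(-2, Pow(Add(-2, Mul(4, A, g)), Rational(1, 2))), Add(-2, Mul(-1, A, g))) = Add(-2, Mul(-2, Pow(Add(-2, Mul(4, A, g)), Rational(1, 2))), Mul(-1, A, g)))
Add(Add(Function('p')(-13, 0), -160), 213) = Add(Add(Add(-2, Mul(-2, Pow(Add(-2, Mul(4, -13, 0)), Rational(1, 2))), Mul(-1, -13, 0)), -160), 213) = Add(Add(Add(-2, Mul(-2, Pow(Add(-2, 0), Rational(1, 2))), 0), -160), 213) = Add(Add(Add(-2, Mul(-2, Pow(-2, Rational(1, 2))), 0), -160), 213) = Add(Add(Add(-2, Mul(-2, Mul(I, Pow(2, Rational(1, 2)))), 0), -160), 213) = Add(Add(Add(-2, Mul(-2, I, Pow(2, Rational(1, 2))), 0), -160), 213) = Add(Add(Add(-2, Mul(-2, I, Pow(2, Rational(1, 2)))), -160), 213) = Add(Add(-162, Mul(-2, I, Pow(2, Rational(1, 2)))), 213) = Add(51, Mul(-2, I, Pow(2, Rational(1, 2))))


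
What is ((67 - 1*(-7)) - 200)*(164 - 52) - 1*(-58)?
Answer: -14054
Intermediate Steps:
((67 - 1*(-7)) - 200)*(164 - 52) - 1*(-58) = ((67 + 7) - 200)*112 + 58 = (74 - 200)*112 + 58 = -126*112 + 58 = -14112 + 58 = -14054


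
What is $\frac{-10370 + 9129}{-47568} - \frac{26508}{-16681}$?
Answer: $\frac{1281633665}{793481808} \approx 1.6152$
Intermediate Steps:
$\frac{-10370 + 9129}{-47568} - \frac{26508}{-16681} = \left(-1241\right) \left(- \frac{1}{47568}\right) - - \frac{26508}{16681} = \frac{1241}{47568} + \frac{26508}{16681} = \frac{1281633665}{793481808}$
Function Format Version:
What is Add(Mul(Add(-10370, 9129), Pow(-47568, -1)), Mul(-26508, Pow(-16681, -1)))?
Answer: Rational(1281633665, 793481808) ≈ 1.6152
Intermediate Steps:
Add(Mul(Add(-10370, 9129), Pow(-47568, -1)), Mul(-26508, Pow(-16681, -1))) = Add(Mul(-1241, Rational(-1, 47568)), Mul(-26508, Rational(-1, 16681))) = Add(Rational(1241, 47568), Rational(26508, 16681)) = Rational(1281633665, 793481808)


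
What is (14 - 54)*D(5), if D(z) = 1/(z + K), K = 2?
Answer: -40/7 ≈ -5.7143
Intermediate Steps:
D(z) = 1/(2 + z) (D(z) = 1/(z + 2) = 1/(2 + z))
(14 - 54)*D(5) = (14 - 54)/(2 + 5) = -40/7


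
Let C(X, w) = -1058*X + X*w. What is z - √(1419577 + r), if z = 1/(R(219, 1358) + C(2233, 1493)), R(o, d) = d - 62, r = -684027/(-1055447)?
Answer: 1/972651 - √1581364598462595862/1055447 ≈ -1191.5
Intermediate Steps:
r = 684027/1055447 (r = -684027*(-1/1055447) = 684027/1055447 ≈ 0.64809)
R(o, d) = -62 + d
z = 1/972651 (z = 1/((-62 + 1358) + 2233*(-1058 + 1493)) = 1/(1296 + 2233*435) = 1/(1296 + 971355) = 1/972651 ≈ 1.0281e-6)
z - √(1419577 + r) = 1/972651 - √(1419577 + 684027/1055447) = 1/972651 - √(1498288969946/1055447) = 1/972651 - √1581364598462595862/1055447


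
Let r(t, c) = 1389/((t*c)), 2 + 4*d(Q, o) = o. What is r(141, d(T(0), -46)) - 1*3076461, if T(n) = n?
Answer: -1735124467/564 ≈ -3.0765e+6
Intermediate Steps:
d(Q, o) = -½ + o/4
r(t, c) = 1389/(c*t) (r(t, c) = 1389/((c*t)) = 1389*(1/(c*t)) = 1389/(c*t))
r(141, d(T(0), -46)) - 1*3076461 = 1389/((-½ + (¼)*(-46))*141) - 1*3076461 = 1389*(1/141)/(-½ - 23/2) - 3076461 = 1389*(1/141)/(-12) - 3076461 = 1389*(-1/12)*(1/141) - 3076461 = -463/564 - 3076461 = -1735124467/564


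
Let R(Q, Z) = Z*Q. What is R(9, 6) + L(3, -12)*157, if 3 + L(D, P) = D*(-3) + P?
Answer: -3714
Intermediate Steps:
R(Q, Z) = Q*Z
L(D, P) = -3 + P - 3*D (L(D, P) = -3 + (D*(-3) + P) = -3 + (-3*D + P) = -3 + (P - 3*D) = -3 + P - 3*D)
R(9, 6) + L(3, -12)*157 = 9*6 + (-3 - 12 - 3*3)*157 = 54 + (-3 - 12 - 9)*157 = 54 - 24*157 = 54 - 3768 = -3714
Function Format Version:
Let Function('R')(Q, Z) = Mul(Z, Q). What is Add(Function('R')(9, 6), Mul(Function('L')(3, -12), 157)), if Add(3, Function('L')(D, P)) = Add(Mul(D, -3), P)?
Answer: -3714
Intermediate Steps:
Function('R')(Q, Z) = Mul(Q, Z)
Function('L')(D, P) = Add(-3, P, Mul(-3, D)) (Function('L')(D, P) = Add(-3, Add(Mul(D, -3), P)) = Add(-3, Add(Mul(-3, D), P)) = Add(-3, Add(P, Mul(-3, D))) = Add(-3, P, Mul(-3, D)))
Add(Function('R')(9, 6), Mul(Function('L')(3, -12), 157)) = Add(Mul(9, 6), Mul(Add(-3, -12, Mul(-3, 3)), 157)) = Add(54, Mul(Add(-3, -12, -9), 157)) = Add(54, Mul(-24, 157)) = Add(54, -3768) = -3714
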